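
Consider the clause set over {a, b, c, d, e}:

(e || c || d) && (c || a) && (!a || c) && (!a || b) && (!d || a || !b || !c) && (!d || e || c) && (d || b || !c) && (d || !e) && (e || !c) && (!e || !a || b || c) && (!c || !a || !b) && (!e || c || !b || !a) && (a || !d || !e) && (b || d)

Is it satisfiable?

No

Try c = true.
The clause (e) is unit, so e = true.
The clause (d) is unit, so d = true.
The clause (a) is unit, so a = true.
The clause (b) is unit, so b = true.
That conflicts with the unit clause (!b).
Undo c and try c = false.
The clause (a) is unit, so a = true.
That conflicts with the unit clause (!a).
Either choice for c ends in contradiction.
No assignment satisfies every clause.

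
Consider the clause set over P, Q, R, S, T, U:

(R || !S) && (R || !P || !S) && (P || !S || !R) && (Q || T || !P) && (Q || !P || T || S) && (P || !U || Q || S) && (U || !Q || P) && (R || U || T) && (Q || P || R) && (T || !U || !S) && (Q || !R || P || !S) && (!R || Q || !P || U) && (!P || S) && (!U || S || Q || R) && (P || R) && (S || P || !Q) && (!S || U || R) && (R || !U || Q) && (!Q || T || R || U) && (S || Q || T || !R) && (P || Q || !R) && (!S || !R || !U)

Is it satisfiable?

Suppose R = true.
Suppose P = true.
The clause (S) is unit, so S = true.
The clause (!U) is unit, so U = false.
The clause (Q) is unit, so Q = true.
All clauses hold; T can take either value.
A satisfying assignment: P ↦ true, Q ↦ true, R ↦ true, S ↦ true, T ↦ true, U ↦ false.

Satisfiable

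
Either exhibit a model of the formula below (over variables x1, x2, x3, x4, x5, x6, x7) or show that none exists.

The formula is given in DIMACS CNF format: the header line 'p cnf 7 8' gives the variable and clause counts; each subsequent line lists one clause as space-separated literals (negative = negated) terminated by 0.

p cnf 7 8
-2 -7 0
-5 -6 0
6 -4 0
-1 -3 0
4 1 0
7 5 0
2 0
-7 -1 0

Unit clause (x2) forces x2 = True.
Unit clause (¬x7) forces x7 = False.
Unit clause (x5) forces x5 = True.
Unit clause (¬x6) forces x6 = False.
Unit clause (¬x4) forces x4 = False.
Unit clause (x1) forces x1 = True.
Unit clause (¬x3) forces x3 = False.
Every clause now holds.

x1 ↦ True, x2 ↦ True, x3 ↦ False, x4 ↦ False, x5 ↦ True, x6 ↦ False, x7 ↦ False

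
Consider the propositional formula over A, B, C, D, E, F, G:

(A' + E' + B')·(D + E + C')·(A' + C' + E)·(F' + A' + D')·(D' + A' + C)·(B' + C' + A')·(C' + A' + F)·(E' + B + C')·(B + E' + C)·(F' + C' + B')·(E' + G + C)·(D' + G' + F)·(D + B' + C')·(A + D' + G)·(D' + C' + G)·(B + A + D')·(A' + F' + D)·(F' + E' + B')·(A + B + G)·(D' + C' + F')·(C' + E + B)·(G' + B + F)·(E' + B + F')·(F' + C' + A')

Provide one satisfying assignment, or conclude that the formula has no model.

Case A = 1:
Case E = 0:
Unit clause (C') forces C = 0.
Unit clause (D') forces D = 0.
Unit clause (F') forces F = 0.
Case G = 1:
Unit clause (B) forces B = 1.
This assignment satisfies each clause.

A ↦ 1, B ↦ 1, C ↦ 0, D ↦ 0, E ↦ 0, F ↦ 0, G ↦ 1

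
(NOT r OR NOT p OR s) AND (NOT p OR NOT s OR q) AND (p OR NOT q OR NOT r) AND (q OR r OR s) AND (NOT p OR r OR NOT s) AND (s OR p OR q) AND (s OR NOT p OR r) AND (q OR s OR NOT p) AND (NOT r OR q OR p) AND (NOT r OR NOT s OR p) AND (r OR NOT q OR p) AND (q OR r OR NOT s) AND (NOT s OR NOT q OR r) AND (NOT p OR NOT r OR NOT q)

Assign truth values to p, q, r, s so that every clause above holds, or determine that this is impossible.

Try r = false.
Try q = true.
From the singleton clause (p), p = true.
From the singleton clause (NOT s), s = false.
But (s) is also a unit clause — contradiction.
That branch fails; take q = false instead.
From the singleton clause (s), s = true.
But (NOT s) is also a unit clause — contradiction.
Both values of q lead to a conflict.
That branch fails; take r = true instead.
Try p = false.
From the singleton clause (NOT q), q = false.
But (q) is also a unit clause — contradiction.
That branch fails; take p = true instead.
From the singleton clause (s), s = true.
From the singleton clause (q), q = true.
But (NOT q) is also a unit clause — contradiction.
Both values of p lead to a conflict.
Both values of r lead to a conflict.

UNSATISFIABLE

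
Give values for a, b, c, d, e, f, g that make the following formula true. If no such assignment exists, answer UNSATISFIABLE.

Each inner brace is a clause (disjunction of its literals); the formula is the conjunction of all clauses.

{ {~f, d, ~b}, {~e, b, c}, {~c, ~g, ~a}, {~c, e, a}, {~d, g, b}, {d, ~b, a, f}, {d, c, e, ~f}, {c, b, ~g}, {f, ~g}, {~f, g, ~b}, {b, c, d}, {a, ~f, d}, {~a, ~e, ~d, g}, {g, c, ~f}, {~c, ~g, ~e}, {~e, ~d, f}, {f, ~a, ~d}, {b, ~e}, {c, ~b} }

Suppose f = 0.
Unit clause (~g) forces g = 0.
Suppose d = 0.
Suppose b = 1.
Unit clause (a) forces a = 1.
Unit clause (c) forces c = 1.
No clause remains; e is free.

a=1; b=1; c=1; d=0; e=0; f=0; g=0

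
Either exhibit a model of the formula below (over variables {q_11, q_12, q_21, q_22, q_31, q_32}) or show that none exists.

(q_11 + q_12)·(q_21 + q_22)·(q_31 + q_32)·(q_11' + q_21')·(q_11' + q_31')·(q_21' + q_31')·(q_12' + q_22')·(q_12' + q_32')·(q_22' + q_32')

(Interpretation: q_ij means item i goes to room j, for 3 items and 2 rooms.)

Suppose q_11 = 1.
The clause (q_21') is unit, so q_21 = 0.
The clause (q_22) is unit, so q_22 = 1.
The clause (q_31') is unit, so q_31 = 0.
The clause (q_32) is unit, so q_32 = 1.
But (q_32') is also a unit clause — contradiction.
That branch fails; take q_11 = 0 instead.
The clause (q_12) is unit, so q_12 = 1.
The clause (q_22') is unit, so q_22 = 0.
The clause (q_21) is unit, so q_21 = 1.
The clause (q_31') is unit, so q_31 = 0.
The clause (q_32) is unit, so q_32 = 1.
But (q_32') is also a unit clause — contradiction.
Neither q_11 = 1 nor q_11 = 0 works.

UNSATISFIABLE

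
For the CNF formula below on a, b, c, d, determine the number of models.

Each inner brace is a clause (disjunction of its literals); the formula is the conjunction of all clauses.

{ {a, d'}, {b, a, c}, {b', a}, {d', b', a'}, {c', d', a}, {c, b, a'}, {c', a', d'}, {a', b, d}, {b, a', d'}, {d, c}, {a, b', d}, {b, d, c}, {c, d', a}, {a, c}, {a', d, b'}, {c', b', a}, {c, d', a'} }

There are 2^4 = 16 truth assignments over (a, b, c, d).
Check each against the 17 clauses (columns in the order a, b, c, d):
  F F F F  ✗ fails (b + a + c)
  F F F T  ✗ fails (a + d')
  F F T F  ✓ satisfies all
  F F T T  ✗ fails (a + d')
  F T F F  ✗ fails (b' + a)
  F T F T  ✗ fails (a + d')
  F T T F  ✗ fails (b' + a)
  F T T T  ✗ fails (a + d')
  T F F F  ✗ fails (c + b + a')
  T F F T  ✗ fails (c + b + a')
  T F T F  ✗ fails (a' + b + d)
  T F T T  ✗ fails (c' + a' + d')
  T T F F  ✗ fails (d + c)
  T T F T  ✗ fails (d' + b' + a')
  T T T F  ✗ fails (a' + d + b')
  T T T T  ✗ fails (d' + b' + a')
1 of the 16 rows is a model.

1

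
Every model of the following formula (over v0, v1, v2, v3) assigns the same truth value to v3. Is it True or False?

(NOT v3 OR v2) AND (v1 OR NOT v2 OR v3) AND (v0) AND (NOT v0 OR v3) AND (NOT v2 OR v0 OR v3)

Suppose v3 = false.
From the singleton clause (v0), v0 = true.
That conflicts with the unit clause (NOT v0).
So every satisfying assignment has v3 = True.

True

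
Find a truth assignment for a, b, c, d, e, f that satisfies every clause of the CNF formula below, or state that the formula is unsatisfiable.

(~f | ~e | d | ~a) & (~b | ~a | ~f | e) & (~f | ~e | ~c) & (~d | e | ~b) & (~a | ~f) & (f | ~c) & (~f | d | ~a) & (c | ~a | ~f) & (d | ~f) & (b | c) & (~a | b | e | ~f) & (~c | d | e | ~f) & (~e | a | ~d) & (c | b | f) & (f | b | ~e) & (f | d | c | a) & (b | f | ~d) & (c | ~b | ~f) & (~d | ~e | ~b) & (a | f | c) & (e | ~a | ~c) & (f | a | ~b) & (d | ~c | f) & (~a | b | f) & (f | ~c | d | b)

a=1,  b=1,  c=0,  d=0,  e=1,  f=0

Try a = 1.
(~f) alone gives f = 0.
(~c) alone gives c = 0.
(b) alone gives b = 1.
Try d = 0.
All clauses hold; e can take either value.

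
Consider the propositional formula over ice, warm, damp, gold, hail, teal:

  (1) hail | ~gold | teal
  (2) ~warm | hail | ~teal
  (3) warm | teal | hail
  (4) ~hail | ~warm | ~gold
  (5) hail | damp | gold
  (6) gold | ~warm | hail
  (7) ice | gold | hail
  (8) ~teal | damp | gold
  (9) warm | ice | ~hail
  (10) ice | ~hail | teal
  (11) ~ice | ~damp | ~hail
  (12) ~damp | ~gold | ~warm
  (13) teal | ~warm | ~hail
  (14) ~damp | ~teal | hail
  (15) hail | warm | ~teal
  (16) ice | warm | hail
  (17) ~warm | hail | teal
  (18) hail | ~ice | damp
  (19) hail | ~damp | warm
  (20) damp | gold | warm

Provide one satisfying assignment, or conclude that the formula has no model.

Suppose hail = 1.
Suppose warm = 0.
The clause (ice) is unit, so ice = 1.
The clause (~damp) is unit, so damp = 0.
The clause (gold) is unit, so gold = 1.
No clause remains; teal is free.

ice: 1; warm: 0; damp: 0; gold: 1; hail: 1; teal: 1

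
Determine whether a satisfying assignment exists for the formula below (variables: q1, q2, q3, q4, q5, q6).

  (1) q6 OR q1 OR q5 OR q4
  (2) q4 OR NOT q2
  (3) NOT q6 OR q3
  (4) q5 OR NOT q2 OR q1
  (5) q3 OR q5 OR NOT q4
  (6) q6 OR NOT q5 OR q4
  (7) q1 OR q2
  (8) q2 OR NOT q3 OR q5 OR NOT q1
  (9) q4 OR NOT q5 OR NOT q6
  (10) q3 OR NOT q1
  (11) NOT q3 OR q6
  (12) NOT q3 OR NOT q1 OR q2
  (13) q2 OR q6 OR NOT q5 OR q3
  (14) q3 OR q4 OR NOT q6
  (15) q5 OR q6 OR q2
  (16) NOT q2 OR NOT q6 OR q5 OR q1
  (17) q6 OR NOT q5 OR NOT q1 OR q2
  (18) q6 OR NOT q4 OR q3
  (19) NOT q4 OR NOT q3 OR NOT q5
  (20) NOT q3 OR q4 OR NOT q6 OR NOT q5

Satisfiable

Case q4 = true:
Case q6 = true:
Unit clause (q3) forces q3 = true.
Unit clause (NOT q5) forces q5 = false.
Case q2 = true:
Unit clause (q1) forces q1 = true.
Every clause now holds.
A satisfying assignment: q1: true; q2: true; q3: true; q4: true; q5: false; q6: true.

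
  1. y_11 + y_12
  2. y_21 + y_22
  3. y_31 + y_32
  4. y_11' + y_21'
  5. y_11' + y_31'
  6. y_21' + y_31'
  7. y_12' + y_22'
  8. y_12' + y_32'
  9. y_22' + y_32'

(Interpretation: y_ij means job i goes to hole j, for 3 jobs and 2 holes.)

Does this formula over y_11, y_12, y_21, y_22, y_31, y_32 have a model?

Try y_11 = 1.
Unit clause (y_21') forces y_21 = 0.
Unit clause (y_22) forces y_22 = 1.
Unit clause (y_31') forces y_31 = 0.
Unit clause (y_32) forces y_32 = 1.
But (y_32') is also a unit clause — contradiction.
So y_11 must be the other value — set y_11 = 0.
Unit clause (y_12) forces y_12 = 1.
Unit clause (y_22') forces y_22 = 0.
Unit clause (y_21) forces y_21 = 1.
Unit clause (y_31') forces y_31 = 0.
Unit clause (y_32) forces y_32 = 1.
But (y_32') is also a unit clause — contradiction.
Both values of y_11 lead to a conflict.
No assignment satisfies every clause.

Unsatisfiable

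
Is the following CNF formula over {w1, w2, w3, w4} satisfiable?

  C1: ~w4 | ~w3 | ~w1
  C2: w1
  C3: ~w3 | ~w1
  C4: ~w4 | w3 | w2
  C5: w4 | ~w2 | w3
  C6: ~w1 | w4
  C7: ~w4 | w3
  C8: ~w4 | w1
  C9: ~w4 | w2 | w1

(w1) alone gives w1 = 1.
(~w3) alone gives w3 = 0.
(w4) alone gives w4 = 1.
That conflicts with the unit clause (~w4).
No assignment satisfies every clause.

No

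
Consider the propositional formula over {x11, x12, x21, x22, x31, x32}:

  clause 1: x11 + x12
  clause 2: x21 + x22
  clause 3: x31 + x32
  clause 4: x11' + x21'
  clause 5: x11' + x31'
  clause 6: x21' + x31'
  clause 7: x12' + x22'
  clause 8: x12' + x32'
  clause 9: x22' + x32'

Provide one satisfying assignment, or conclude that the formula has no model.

UNSATISFIABLE

Try x11 = 1.
Unit clause (x21') forces x21 = 0.
Unit clause (x22) forces x22 = 1.
Unit clause (x31') forces x31 = 0.
Unit clause (x32) forces x32 = 1.
But (x32') is also a unit clause — contradiction.
That branch fails; take x11 = 0 instead.
Unit clause (x12) forces x12 = 1.
Unit clause (x22') forces x22 = 0.
Unit clause (x21) forces x21 = 1.
Unit clause (x31') forces x31 = 0.
Unit clause (x32) forces x32 = 1.
But (x32') is also a unit clause — contradiction.
Neither x11 = 1 nor x11 = 0 works.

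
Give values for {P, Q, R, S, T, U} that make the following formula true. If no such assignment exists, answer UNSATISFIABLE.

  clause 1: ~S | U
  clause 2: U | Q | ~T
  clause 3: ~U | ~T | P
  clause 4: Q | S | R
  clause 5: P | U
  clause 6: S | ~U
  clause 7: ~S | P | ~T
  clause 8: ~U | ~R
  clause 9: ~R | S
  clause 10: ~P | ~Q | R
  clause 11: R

Unit clause (R) forces R = 1.
Unit clause (~U) forces U = 0.
Unit clause (~S) forces S = 0.
But (S) is also a unit clause — contradiction.

UNSATISFIABLE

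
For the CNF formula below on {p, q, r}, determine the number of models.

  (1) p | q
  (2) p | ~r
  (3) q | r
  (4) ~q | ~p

2

There are 2^3 = 8 truth assignments over (p, q, r).
Check each against the 4 clauses (columns in the order p, q, r):
  F F F  ✗ fails (p | q)
  F F T  ✗ fails (p | q)
  F T F  ✓ satisfies all
  F T T  ✗ fails (p | ~r)
  T F F  ✗ fails (q | r)
  T F T  ✓ satisfies all
  T T F  ✗ fails (~q | ~p)
  T T T  ✗ fails (~q | ~p)
2 of the 8 rows are models.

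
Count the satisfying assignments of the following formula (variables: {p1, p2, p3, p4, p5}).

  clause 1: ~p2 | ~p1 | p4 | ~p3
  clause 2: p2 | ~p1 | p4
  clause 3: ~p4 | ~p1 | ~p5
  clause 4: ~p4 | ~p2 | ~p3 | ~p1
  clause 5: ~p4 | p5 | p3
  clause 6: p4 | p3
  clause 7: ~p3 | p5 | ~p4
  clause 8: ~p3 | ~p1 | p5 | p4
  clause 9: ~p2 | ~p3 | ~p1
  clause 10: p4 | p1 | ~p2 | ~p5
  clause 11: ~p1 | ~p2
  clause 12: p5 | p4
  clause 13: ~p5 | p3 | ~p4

There are 2^5 = 32 truth assignments over (p1, p2, p3, p4, p5).
Split on p2. With p2 = 1, the clauses containing p2 are satisfied and ~p2 drops from the rest; 1 of the 2^4 = 16 assignments to the other variables satisfy what remains.
With p2 = 0, by the same count on the reduced clause set, 2 assignments work.
Total: 1 + 2 = 3.

3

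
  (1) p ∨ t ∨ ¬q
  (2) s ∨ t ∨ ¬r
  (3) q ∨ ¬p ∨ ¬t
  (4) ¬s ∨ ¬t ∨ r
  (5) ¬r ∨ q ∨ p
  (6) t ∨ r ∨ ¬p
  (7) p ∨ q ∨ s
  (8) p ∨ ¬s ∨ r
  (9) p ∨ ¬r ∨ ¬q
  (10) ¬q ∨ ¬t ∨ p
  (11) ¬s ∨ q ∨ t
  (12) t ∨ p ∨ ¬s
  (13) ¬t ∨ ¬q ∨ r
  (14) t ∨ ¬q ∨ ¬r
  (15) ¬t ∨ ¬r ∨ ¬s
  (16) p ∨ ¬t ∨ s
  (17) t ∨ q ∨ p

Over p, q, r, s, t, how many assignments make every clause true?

1

There are 2^5 = 32 truth assignments over (p, q, r, s, t).
Split on r. With r = True, the clauses containing r are satisfied and ¬r drops from the rest; 1 of the 2^4 = 16 assignments to the other variables satisfy what remains.
With r = False, by the same count on the reduced clause set, 0 assignments work.
(One model: p=T, q=T, r=T, s=F, t=T.)
Total: 1 + 0 = 1.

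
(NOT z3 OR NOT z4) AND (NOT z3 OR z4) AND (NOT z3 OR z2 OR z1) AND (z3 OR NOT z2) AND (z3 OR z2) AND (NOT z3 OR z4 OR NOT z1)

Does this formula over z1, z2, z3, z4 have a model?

No

Branch on z3: set z3 = false.
(NOT z2) alone gives z2 = false.
That conflicts with the unit clause (z2).
Undo z3 and try z3 = true.
(NOT z4) alone gives z4 = false.
That conflicts with the unit clause (z4).
Both values of z3 lead to a conflict.
No assignment satisfies every clause.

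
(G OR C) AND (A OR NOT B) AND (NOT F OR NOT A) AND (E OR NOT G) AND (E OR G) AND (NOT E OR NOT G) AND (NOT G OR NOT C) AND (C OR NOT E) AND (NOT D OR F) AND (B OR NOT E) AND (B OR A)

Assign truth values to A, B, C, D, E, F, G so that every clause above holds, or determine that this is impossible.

A=true; B=true; C=true; D=false; E=true; F=false; G=false

Case G = false:
From the singleton clause (C), C = true.
From the singleton clause (E), E = true.
From the singleton clause (B), B = true.
From the singleton clause (A), A = true.
From the singleton clause (NOT F), F = false.
From the singleton clause (NOT D), D = false.
Every clause now holds.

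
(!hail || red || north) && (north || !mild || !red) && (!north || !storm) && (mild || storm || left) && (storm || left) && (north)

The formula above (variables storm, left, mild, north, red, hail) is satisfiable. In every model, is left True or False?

True

Suppose left = false.
Unit clause (storm) forces storm = true.
Unit clause (!north) forces north = false.
But (north) is also a unit clause — contradiction.
So every satisfying assignment has left = True.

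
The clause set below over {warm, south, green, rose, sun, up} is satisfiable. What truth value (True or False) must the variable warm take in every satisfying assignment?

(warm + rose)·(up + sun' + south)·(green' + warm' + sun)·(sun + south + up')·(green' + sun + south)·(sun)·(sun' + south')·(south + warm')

False

Suppose warm = 1.
Unit clause (sun) forces sun = 1.
Unit clause (south') forces south = 0.
That conflicts with the unit clause (south).
So every satisfying assignment has warm = False.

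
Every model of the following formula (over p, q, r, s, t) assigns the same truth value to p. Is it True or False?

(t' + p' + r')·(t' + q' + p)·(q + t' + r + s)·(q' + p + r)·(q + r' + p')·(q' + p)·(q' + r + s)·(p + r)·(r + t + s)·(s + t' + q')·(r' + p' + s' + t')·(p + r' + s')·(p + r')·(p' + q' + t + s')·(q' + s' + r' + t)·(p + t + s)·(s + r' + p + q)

Suppose p = 0.
The clause (q') is unit, so q = 0.
The clause (r) is unit, so r = 1.
Now (r') is unsatisfied and unit — conflict.
So every satisfying assignment has p = True.

True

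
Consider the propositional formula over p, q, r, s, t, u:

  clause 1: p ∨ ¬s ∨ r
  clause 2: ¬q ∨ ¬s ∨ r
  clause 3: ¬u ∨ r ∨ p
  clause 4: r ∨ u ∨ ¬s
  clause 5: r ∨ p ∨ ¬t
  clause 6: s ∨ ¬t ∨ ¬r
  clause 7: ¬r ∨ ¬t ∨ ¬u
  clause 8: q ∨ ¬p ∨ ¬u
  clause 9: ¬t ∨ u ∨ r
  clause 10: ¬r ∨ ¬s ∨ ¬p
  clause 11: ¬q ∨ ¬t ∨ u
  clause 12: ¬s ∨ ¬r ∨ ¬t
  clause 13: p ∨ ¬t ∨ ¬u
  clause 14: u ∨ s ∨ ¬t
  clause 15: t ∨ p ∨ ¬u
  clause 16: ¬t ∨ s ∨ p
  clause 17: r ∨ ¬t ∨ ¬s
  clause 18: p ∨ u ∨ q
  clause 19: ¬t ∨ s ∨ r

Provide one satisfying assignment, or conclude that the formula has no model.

p: True,  q: True,  r: False,  s: False,  t: False,  u: True

Suppose p = True.
Suppose q = True.
Suppose s = False.
Suppose t = False.
All clauses hold; r, u can take either value.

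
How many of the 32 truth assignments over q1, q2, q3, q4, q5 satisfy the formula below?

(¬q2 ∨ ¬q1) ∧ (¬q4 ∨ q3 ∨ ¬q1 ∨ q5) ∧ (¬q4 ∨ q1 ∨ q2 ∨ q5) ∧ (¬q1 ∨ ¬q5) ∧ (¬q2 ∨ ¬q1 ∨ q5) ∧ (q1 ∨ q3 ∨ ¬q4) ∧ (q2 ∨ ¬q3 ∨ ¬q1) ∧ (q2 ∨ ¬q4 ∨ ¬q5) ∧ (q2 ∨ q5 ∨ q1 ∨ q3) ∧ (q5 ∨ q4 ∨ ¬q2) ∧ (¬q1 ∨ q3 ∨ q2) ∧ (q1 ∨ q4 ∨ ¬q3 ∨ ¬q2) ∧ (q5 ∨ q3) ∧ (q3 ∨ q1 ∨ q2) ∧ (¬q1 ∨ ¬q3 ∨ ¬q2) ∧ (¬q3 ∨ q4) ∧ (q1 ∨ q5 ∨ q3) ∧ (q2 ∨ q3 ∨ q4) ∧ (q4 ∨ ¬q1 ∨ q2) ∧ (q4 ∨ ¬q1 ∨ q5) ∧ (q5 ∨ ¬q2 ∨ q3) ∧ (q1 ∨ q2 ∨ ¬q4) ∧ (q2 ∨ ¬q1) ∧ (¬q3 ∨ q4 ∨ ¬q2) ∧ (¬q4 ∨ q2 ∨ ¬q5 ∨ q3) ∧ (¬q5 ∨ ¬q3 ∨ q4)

3

There are 2^5 = 32 truth assignments over (q1, q2, q3, q4, q5).
Split on q5. With q5 = True, the clauses containing q5 are satisfied and ¬q5 drops from the rest; 2 of the 2^4 = 16 assignments to the other variables satisfy what remains.
With q5 = False, by the same count on the reduced clause set, 1 assignment works.
(One model: q1=F, q2=T, q3=F, q4=F, q5=T.)
Total: 2 + 1 = 3.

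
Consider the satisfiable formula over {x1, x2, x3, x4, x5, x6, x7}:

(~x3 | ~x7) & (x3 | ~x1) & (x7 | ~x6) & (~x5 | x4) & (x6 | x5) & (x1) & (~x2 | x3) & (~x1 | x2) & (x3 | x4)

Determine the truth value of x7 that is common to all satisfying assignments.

False

Suppose x7 = 1.
From the singleton clause (~x3), x3 = 0.
From the singleton clause (~x1), x1 = 0.
That conflicts with the unit clause (x1).
So every satisfying assignment has x7 = False.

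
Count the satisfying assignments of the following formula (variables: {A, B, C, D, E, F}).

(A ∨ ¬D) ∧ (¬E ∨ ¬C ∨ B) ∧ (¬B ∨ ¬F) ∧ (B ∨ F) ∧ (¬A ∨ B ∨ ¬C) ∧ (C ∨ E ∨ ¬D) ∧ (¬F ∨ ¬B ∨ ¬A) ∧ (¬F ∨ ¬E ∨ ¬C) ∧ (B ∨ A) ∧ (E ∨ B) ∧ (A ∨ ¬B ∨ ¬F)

13

There are 2^6 = 64 truth assignments over (A, B, C, D, E, F).
Split on B. With B = True, the clauses containing B are satisfied and ¬B drops from the rest; 11 of the 2^5 = 32 assignments to the other variables satisfy what remains.
With B = False, by the same count on the reduced clause set, 2 assignments work.
(One model: A=F, B=T, C=F, D=F, E=F, F=F.)
Total: 11 + 2 = 13.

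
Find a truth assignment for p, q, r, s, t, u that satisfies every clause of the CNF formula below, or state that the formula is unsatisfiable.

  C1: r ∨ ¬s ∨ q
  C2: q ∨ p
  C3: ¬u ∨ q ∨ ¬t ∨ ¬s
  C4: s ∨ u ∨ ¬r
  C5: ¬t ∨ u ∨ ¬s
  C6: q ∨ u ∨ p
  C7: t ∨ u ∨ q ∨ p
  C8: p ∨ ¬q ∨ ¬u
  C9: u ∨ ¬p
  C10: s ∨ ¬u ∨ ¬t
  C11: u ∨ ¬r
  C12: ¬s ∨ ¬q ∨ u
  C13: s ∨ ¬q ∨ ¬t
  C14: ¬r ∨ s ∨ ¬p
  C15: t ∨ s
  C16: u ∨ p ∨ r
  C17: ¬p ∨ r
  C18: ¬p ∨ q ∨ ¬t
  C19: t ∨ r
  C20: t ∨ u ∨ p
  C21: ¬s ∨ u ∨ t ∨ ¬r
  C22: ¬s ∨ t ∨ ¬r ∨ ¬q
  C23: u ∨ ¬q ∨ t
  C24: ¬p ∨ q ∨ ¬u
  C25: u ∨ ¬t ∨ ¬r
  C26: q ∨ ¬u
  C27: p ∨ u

p ↦ True,  q ↦ True,  r ↦ True,  s ↦ True,  t ↦ True,  u ↦ True

Try q = True.
Try p = True.
Unit clause (u) forces u = True.
Unit clause (r) forces r = True.
Unit clause (s) forces s = True.
Unit clause (t) forces t = True.
This assignment satisfies each clause.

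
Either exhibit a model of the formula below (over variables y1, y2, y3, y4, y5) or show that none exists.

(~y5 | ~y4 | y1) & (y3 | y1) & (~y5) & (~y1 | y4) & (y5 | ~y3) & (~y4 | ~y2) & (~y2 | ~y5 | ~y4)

y1=1, y2=0, y3=0, y4=1, y5=0

From the singleton clause (~y5), y5 = 0.
From the singleton clause (~y3), y3 = 0.
From the singleton clause (y1), y1 = 1.
From the singleton clause (y4), y4 = 1.
From the singleton clause (~y2), y2 = 0.
Every clause now holds.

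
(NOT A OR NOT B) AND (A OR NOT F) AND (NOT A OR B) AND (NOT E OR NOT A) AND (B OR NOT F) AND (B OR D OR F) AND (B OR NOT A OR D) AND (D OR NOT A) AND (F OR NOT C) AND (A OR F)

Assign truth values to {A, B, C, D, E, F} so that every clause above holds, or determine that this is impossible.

UNSATISFIABLE

Branch on A: set A = false.
From the singleton clause (NOT F), F = false.
Now (F) is unsatisfied and unit — conflict.
Undo A and try A = true.
From the singleton clause (NOT B), B = false.
Now (B) is unsatisfied and unit — conflict.
Both values of A lead to a conflict.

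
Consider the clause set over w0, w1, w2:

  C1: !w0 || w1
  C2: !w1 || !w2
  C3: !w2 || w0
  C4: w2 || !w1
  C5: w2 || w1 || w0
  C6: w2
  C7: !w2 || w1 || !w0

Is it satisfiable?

No

From the singleton clause (w2), w2 = true.
From the singleton clause (!w1), w1 = false.
From the singleton clause (!w0), w0 = false.
But (w0) is also a unit clause — contradiction.
No assignment satisfies every clause.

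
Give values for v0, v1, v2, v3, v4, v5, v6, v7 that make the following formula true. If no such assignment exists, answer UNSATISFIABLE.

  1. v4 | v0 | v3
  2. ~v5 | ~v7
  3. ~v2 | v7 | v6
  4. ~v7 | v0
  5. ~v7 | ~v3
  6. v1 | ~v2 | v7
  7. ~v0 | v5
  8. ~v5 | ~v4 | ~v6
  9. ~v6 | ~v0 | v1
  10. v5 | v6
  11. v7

Unit clause (v7) forces v7 = 1.
Unit clause (~v5) forces v5 = 0.
Unit clause (v0) forces v0 = 1.
But (~v0) is also a unit clause — contradiction.

UNSATISFIABLE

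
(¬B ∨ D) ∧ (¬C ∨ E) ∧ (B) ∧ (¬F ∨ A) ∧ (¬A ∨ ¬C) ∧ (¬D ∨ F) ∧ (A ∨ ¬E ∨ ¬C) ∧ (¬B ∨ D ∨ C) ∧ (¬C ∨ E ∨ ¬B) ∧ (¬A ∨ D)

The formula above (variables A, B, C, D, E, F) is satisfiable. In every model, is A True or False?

True

Suppose A = False.
The clause (B) is unit, so B = True.
The clause (D) is unit, so D = True.
The clause (¬F) is unit, so F = False.
That conflicts with the unit clause (F).
So every satisfying assignment has A = True.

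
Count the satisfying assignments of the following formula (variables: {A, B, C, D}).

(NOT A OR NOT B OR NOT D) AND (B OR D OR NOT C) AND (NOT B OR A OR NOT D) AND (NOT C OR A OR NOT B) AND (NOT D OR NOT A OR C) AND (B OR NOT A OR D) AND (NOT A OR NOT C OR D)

There are 2^4 = 16 truth assignments over (A, B, C, D).
Split on B. With B = true, the clauses containing B are satisfied and NOT B drops from the rest; 2 of the 2^3 = 8 assignments to the other variables satisfy what remains.
With B = false, by the same count on the reduced clause set, 4 assignments work.
(One model: A=F, B=F, C=F, D=F.)
Total: 2 + 4 = 6.

6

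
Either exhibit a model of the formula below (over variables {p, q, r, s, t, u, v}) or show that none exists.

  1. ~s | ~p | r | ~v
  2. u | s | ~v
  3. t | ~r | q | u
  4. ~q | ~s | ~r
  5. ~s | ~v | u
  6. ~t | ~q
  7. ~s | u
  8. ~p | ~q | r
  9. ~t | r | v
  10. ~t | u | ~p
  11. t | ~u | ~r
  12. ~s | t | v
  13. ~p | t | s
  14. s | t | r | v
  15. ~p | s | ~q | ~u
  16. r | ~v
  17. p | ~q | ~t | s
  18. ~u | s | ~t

Suppose t = 1.
(~q) alone gives q = 0.
Suppose s = 1.
(u) alone gives u = 1.
Suppose r = 1.
No clause remains; p, v are free.

p: 0,  q: 0,  r: 1,  s: 1,  t: 1,  u: 1,  v: 0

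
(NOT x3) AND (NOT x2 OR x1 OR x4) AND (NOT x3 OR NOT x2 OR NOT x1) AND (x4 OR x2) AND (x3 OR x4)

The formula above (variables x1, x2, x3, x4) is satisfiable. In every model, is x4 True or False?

True

Suppose x4 = false.
(NOT x3) alone gives x3 = false.
But (x3) is also a unit clause — contradiction.
So every satisfying assignment has x4 = True.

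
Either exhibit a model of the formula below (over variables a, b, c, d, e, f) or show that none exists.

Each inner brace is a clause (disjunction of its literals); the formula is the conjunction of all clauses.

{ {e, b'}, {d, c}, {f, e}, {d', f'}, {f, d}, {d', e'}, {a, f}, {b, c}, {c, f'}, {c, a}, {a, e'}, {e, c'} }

a: 1, b: 0, c: 1, d: 0, e: 1, f: 1

Branch on e: set e = 1.
The clause (d') is unit, so d = 0.
The clause (c) is unit, so c = 1.
The clause (f) is unit, so f = 1.
The clause (a) is unit, so a = 1.
No clause remains; b is free.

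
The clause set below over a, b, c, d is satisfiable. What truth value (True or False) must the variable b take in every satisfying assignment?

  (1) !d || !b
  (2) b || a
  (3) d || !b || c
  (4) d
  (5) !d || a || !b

False

Suppose b = true.
Unit clause (!d) forces d = false.
But (d) is also a unit clause — contradiction.
So every satisfying assignment has b = False.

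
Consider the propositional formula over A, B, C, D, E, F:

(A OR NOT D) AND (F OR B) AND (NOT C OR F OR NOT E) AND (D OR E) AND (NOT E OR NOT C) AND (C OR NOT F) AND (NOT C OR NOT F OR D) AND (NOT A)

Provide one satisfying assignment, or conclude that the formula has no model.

(NOT A) alone gives A = false.
(NOT D) alone gives D = false.
(E) alone gives E = true.
(NOT C) alone gives C = false.
(NOT F) alone gives F = false.
(B) alone gives B = true.
All clauses are satisfied.

A ↦ false, B ↦ true, C ↦ false, D ↦ false, E ↦ true, F ↦ false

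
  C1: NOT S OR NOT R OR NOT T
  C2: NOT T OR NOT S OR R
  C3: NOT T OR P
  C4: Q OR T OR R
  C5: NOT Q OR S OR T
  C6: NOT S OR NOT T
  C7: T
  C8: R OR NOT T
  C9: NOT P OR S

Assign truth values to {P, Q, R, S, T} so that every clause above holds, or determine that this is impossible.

From the singleton clause (T), T = true.
From the singleton clause (P), P = true.
From the singleton clause (NOT S), S = false.
But (S) is also a unit clause — contradiction.

UNSATISFIABLE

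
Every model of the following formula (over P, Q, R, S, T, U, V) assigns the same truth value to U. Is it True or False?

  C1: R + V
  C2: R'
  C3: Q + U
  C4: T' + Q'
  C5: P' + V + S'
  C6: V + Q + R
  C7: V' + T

Suppose U = 0.
Unit clause (R') forces R = 0.
Unit clause (V) forces V = 1.
Unit clause (Q) forces Q = 1.
Unit clause (T') forces T = 0.
But (T) is also a unit clause — contradiction.
So every satisfying assignment has U = True.

True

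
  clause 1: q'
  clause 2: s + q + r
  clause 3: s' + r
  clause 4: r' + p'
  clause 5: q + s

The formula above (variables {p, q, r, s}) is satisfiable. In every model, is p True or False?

False

Suppose p = 1.
(q') alone gives q = 0.
(r') alone gives r = 0.
(s) alone gives s = 1.
But (s') is also a unit clause — contradiction.
So every satisfying assignment has p = False.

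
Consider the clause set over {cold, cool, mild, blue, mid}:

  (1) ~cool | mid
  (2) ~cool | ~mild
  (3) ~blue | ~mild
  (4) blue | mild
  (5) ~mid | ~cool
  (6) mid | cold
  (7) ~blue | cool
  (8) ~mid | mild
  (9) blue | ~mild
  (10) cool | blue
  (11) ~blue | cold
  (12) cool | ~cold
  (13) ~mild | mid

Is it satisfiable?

Branch on cool: set cool = 0.
The clause (~blue) is unit, so blue = 0.
Now (blue) is unsatisfied and unit — conflict.
Undo cool and try cool = 1.
The clause (mid) is unit, so mid = 1.
Now (~mid) is unsatisfied and unit — conflict.
Neither cool = 1 nor cool = 0 works.
No assignment satisfies every clause.

Unsatisfiable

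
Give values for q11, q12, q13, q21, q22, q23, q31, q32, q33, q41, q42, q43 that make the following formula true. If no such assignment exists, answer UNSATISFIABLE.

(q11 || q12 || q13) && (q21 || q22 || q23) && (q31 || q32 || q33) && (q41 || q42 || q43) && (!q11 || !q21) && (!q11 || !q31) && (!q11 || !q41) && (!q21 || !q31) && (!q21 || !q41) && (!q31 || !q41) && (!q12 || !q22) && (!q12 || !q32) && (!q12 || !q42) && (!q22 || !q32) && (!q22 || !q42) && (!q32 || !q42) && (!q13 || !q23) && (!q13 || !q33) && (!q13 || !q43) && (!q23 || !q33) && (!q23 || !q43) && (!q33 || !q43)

Branch on q11: set q11 = false.
Branch on q12: set q12 = true.
The clause (!q22) is unit, so q22 = false.
The clause (!q32) is unit, so q32 = false.
The clause (!q42) is unit, so q42 = false.
Branch on q21: set q21 = true.
The clause (!q31) is unit, so q31 = false.
The clause (q33) is unit, so q33 = true.
The clause (!q41) is unit, so q41 = false.
The clause (q43) is unit, so q43 = true.
That conflicts with the unit clause (!q43).
Backtrack on q21: now try q21 = false.
The clause (q23) is unit, so q23 = true.
The clause (!q13) is unit, so q13 = false.
The clause (!q33) is unit, so q33 = false.
The clause (q31) is unit, so q31 = true.
The clause (!q41) is unit, so q41 = false.
The clause (q43) is unit, so q43 = true.
That conflicts with the unit clause (!q43).
Both values of q21 lead to a conflict.
Backtrack on q12: now try q12 = false.
The clause (q13) is unit, so q13 = true.
The clause (!q23) is unit, so q23 = false.
The clause (!q33) is unit, so q33 = false.
The clause (!q43) is unit, so q43 = false.
Branch on q21: set q21 = true.
The clause (!q31) is unit, so q31 = false.
The clause (q32) is unit, so q32 = true.
The clause (!q41) is unit, so q41 = false.
The clause (q42) is unit, so q42 = true.
That conflicts with the unit clause (!q42).
Backtrack on q21: now try q21 = false.
The clause (q22) is unit, so q22 = true.
The clause (!q32) is unit, so q32 = false.
The clause (q31) is unit, so q31 = true.
The clause (!q41) is unit, so q41 = false.
The clause (q42) is unit, so q42 = true.
That conflicts with the unit clause (!q42).
Both values of q21 lead to a conflict.
Both values of q12 lead to a conflict.
Backtrack on q11: now try q11 = true.
The clause (!q21) is unit, so q21 = false.
The clause (!q31) is unit, so q31 = false.
The clause (!q41) is unit, so q41 = false.
Branch on q22: set q22 = true.
The clause (!q12) is unit, so q12 = false.
The clause (!q32) is unit, so q32 = false.
The clause (q33) is unit, so q33 = true.
The clause (!q42) is unit, so q42 = false.
The clause (q43) is unit, so q43 = true.
That conflicts with the unit clause (!q43).
Backtrack on q22: now try q22 = false.
The clause (q23) is unit, so q23 = true.
The clause (!q13) is unit, so q13 = false.
The clause (!q33) is unit, so q33 = false.
The clause (q32) is unit, so q32 = true.
The clause (!q12) is unit, so q12 = false.
The clause (!q42) is unit, so q42 = false.
The clause (q43) is unit, so q43 = true.
That conflicts with the unit clause (!q43).
Both values of q22 lead to a conflict.
Both values of q11 lead to a conflict.

UNSATISFIABLE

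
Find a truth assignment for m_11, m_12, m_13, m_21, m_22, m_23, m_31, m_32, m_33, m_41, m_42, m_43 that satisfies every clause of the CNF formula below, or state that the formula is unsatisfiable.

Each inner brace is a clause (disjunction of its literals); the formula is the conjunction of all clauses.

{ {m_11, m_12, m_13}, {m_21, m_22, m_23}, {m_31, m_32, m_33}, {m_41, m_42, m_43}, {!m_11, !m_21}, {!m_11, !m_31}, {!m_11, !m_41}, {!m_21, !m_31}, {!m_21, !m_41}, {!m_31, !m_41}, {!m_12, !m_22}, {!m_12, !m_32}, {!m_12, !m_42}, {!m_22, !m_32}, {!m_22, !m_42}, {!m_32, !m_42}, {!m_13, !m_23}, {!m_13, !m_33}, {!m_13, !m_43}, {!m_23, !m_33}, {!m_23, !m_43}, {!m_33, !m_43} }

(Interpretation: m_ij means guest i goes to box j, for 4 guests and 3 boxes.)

Case m_11 = false:
Case m_12 = true:
The clause (!m_22) is unit, so m_22 = false.
The clause (!m_32) is unit, so m_32 = false.
The clause (!m_42) is unit, so m_42 = false.
Case m_21 = true:
The clause (!m_31) is unit, so m_31 = false.
The clause (m_33) is unit, so m_33 = true.
The clause (!m_41) is unit, so m_41 = false.
The clause (m_43) is unit, so m_43 = true.
But (!m_43) is also a unit clause — contradiction.
So m_21 must be the other value — set m_21 = false.
The clause (m_23) is unit, so m_23 = true.
The clause (!m_13) is unit, so m_13 = false.
The clause (!m_33) is unit, so m_33 = false.
The clause (m_31) is unit, so m_31 = true.
The clause (!m_41) is unit, so m_41 = false.
The clause (m_43) is unit, so m_43 = true.
But (!m_43) is also a unit clause — contradiction.
Either choice for m_21 ends in contradiction.
So m_12 must be the other value — set m_12 = false.
The clause (m_13) is unit, so m_13 = true.
The clause (!m_23) is unit, so m_23 = false.
The clause (!m_33) is unit, so m_33 = false.
The clause (!m_43) is unit, so m_43 = false.
Case m_21 = true:
The clause (!m_31) is unit, so m_31 = false.
The clause (m_32) is unit, so m_32 = true.
The clause (!m_41) is unit, so m_41 = false.
The clause (m_42) is unit, so m_42 = true.
But (!m_42) is also a unit clause — contradiction.
So m_21 must be the other value — set m_21 = false.
The clause (m_22) is unit, so m_22 = true.
The clause (!m_32) is unit, so m_32 = false.
The clause (m_31) is unit, so m_31 = true.
The clause (!m_41) is unit, so m_41 = false.
The clause (m_42) is unit, so m_42 = true.
But (!m_42) is also a unit clause — contradiction.
Either choice for m_21 ends in contradiction.
Either choice for m_12 ends in contradiction.
So m_11 must be the other value — set m_11 = true.
The clause (!m_21) is unit, so m_21 = false.
The clause (!m_31) is unit, so m_31 = false.
The clause (!m_41) is unit, so m_41 = false.
Case m_22 = true:
The clause (!m_12) is unit, so m_12 = false.
The clause (!m_32) is unit, so m_32 = false.
The clause (m_33) is unit, so m_33 = true.
The clause (!m_42) is unit, so m_42 = false.
The clause (m_43) is unit, so m_43 = true.
But (!m_43) is also a unit clause — contradiction.
So m_22 must be the other value — set m_22 = false.
The clause (m_23) is unit, so m_23 = true.
The clause (!m_13) is unit, so m_13 = false.
The clause (!m_33) is unit, so m_33 = false.
The clause (m_32) is unit, so m_32 = true.
The clause (!m_12) is unit, so m_12 = false.
The clause (!m_42) is unit, so m_42 = false.
The clause (m_43) is unit, so m_43 = true.
But (!m_43) is also a unit clause — contradiction.
Either choice for m_22 ends in contradiction.
Either choice for m_11 ends in contradiction.

UNSATISFIABLE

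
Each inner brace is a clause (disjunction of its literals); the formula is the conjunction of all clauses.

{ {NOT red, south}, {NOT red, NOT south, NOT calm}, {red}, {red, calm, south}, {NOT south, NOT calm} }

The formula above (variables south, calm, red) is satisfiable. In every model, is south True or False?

True

Suppose south = false.
(NOT red) alone gives red = false.
That conflicts with the unit clause (red).
So every satisfying assignment has south = True.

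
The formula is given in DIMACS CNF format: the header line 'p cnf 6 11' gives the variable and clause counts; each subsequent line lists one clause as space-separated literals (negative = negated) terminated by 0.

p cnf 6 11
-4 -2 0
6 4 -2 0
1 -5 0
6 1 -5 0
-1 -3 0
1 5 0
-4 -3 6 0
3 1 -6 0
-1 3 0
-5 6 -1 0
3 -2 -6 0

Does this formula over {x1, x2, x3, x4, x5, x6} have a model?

Branch on x4: set x4 = False.
Branch on x6: set x6 = True.
Branch on x1: set x1 = True.
(¬x3) alone gives x3 = False.
That conflicts with the unit clause (x3).
Backtrack on x1: now try x1 = False.
(¬x5) alone gives x5 = False.
That conflicts with the unit clause (x5).
Either choice for x1 ends in contradiction.
Backtrack on x6: now try x6 = False.
(¬x2) alone gives x2 = False.
Branch on x1: set x1 = True.
(¬x3) alone gives x3 = False.
That conflicts with the unit clause (x3).
Backtrack on x1: now try x1 = False.
(¬x5) alone gives x5 = False.
That conflicts with the unit clause (x5).
Either choice for x1 ends in contradiction.
Either choice for x6 ends in contradiction.
Backtrack on x4: now try x4 = True.
(¬x2) alone gives x2 = False.
Branch on x1: set x1 = True.
(¬x3) alone gives x3 = False.
That conflicts with the unit clause (x3).
Backtrack on x1: now try x1 = False.
(¬x5) alone gives x5 = False.
That conflicts with the unit clause (x5).
Either choice for x1 ends in contradiction.
Either choice for x4 ends in contradiction.
No assignment satisfies every clause.

Unsatisfiable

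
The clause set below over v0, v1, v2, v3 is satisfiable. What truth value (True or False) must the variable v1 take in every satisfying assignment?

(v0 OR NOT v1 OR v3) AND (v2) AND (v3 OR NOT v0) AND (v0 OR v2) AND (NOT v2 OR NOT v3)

False

Suppose v1 = true.
The clause (v2) is unit, so v2 = true.
The clause (NOT v3) is unit, so v3 = false.
The clause (v0) is unit, so v0 = true.
Now (NOT v0) is unsatisfied and unit — conflict.
So every satisfying assignment has v1 = False.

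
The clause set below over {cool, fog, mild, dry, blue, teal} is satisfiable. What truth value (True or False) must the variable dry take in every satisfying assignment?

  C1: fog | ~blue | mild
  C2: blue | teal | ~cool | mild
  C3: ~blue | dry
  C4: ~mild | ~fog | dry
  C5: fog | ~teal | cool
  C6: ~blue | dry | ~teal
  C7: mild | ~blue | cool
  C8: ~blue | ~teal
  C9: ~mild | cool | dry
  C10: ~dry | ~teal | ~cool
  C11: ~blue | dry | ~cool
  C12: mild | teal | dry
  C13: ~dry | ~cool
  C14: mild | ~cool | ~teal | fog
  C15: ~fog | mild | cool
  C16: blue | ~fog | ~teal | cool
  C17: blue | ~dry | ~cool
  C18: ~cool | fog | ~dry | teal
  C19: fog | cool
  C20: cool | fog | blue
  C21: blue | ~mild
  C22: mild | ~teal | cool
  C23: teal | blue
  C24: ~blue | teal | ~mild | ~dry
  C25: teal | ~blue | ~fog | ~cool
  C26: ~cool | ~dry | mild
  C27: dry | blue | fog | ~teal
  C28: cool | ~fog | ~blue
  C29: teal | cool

False

Suppose dry = 1.
(~cool) alone gives cool = 0.
(fog) alone gives fog = 1.
(mild) alone gives mild = 1.
(blue) alone gives blue = 1.
That conflicts with the unit clause (~blue).
So every satisfying assignment has dry = False.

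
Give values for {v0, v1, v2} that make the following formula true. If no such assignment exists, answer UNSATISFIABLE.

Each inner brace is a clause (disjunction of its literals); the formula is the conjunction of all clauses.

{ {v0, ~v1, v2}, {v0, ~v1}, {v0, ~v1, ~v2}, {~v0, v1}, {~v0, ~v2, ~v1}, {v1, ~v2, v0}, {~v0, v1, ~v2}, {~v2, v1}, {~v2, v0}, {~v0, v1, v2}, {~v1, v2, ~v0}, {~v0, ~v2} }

v0: 0, v1: 0, v2: 0

Suppose v0 = 0.
The clause (~v1) is unit, so v1 = 0.
The clause (~v2) is unit, so v2 = 0.
Every clause now holds.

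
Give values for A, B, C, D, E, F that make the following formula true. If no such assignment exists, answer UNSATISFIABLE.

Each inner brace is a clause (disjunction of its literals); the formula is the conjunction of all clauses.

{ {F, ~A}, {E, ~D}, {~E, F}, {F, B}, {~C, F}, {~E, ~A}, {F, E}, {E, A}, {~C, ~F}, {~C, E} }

Case F = 1:
The clause (~C) is unit, so C = 0.
Case E = 1:
The clause (~A) is unit, so A = 0.
Every clause is now satisfied; B, D are unconstrained.

A=0, B=0, C=0, D=0, E=1, F=1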